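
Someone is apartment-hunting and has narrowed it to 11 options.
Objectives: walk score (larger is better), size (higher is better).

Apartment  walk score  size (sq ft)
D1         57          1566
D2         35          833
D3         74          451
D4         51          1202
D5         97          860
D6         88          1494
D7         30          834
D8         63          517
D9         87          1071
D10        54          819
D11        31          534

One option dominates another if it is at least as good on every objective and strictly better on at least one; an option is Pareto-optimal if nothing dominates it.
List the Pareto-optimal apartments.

D1: not dominated (best size).
D2: dominated by D1 (walk score 57≥35, size 1566≥833).
D3: dominated by D5 (walk score 97≥74, size 860≥451).
D4: dominated by D1 (walk score 57≥51, size 1566≥1202).
D5: not dominated (best walk score).
D6: not dominated.
D7: dominated by D1 (walk score 57≥30, size 1566≥834).
D8: dominated by D5 (walk score 97≥63, size 860≥517).
D9: dominated by D6 (walk score 88≥87, size 1494≥1071).
D10: dominated by D1 (walk score 57≥54, size 1566≥819).
D11: dominated by D1 (walk score 57≥31, size 1566≥534).

D1, D5, D6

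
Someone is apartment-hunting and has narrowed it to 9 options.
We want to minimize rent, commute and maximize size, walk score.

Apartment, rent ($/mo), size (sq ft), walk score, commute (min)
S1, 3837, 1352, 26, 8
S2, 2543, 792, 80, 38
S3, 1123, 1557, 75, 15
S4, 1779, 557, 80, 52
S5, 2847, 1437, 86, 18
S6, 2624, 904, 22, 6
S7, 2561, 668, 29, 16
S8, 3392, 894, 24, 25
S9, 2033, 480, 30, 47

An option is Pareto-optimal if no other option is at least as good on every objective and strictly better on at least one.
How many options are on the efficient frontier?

S1: not dominated.
S2: not dominated.
S3: not dominated (best rent).
S4: not dominated.
S5: not dominated (best walk score).
S6: not dominated (best commute).
S7: dominated by S3 (rent 1123≤2561, size 1557≥668, walk score 75≥29, commute 15≤16).
S8: dominated by S3 (rent 1123≤3392, size 1557≥894, walk score 75≥24, commute 15≤25).
S9: dominated by S3 (rent 1123≤2033, size 1557≥480, walk score 75≥30, commute 15≤47).
Pareto-optimal: S1, S2, S3, S4, S5, S6 → 6.

6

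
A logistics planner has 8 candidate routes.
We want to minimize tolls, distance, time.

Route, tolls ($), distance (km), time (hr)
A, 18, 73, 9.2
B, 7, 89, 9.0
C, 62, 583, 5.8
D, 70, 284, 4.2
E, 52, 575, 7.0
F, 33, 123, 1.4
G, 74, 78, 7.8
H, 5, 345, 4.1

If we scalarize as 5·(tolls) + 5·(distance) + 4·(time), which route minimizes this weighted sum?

A: 5·18 + 5·73 + 4·9.2 = 491.8
B: 5·7 + 5·89 + 4·9.0 = 516.0
C: 5·62 + 5·583 + 4·5.8 = 3248.2
D: 5·70 + 5·284 + 4·4.2 = 1786.8
E: 5·52 + 5·575 + 4·7.0 = 3163.0
F: 5·33 + 5·123 + 4·1.4 = 785.6
G: 5·74 + 5·78 + 4·7.8 = 791.2
H: 5·5 + 5·345 + 4·4.1 = 1766.4
Lowest: A at 491.8.

A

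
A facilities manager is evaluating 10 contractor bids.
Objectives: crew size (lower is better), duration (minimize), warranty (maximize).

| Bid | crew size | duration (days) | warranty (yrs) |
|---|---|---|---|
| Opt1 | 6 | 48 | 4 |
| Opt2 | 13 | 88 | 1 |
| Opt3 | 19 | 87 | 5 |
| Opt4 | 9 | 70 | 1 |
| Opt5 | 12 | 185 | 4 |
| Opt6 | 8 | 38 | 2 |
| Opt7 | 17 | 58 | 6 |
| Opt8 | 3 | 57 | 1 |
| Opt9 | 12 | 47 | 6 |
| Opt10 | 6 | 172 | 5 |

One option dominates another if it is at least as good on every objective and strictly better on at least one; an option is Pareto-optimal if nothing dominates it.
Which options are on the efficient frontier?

Opt1, Opt6, Opt8, Opt9, Opt10

Opt1: not dominated.
Opt2: dominated by Opt1 (crew size 6≤13, duration 48≤88, warranty 4≥1).
Opt3: dominated by Opt7 (crew size 17≤19, duration 58≤87, warranty 6≥5).
Opt4: dominated by Opt1 (crew size 6≤9, duration 48≤70, warranty 4≥1).
Opt5: dominated by Opt1 (crew size 6≤12, duration 48≤185, warranty 4≥4).
Opt6: not dominated (best duration).
Opt7: dominated by Opt9 (crew size 12≤17, duration 47≤58, warranty 6≥6).
Opt8: not dominated (best crew size).
Opt9: not dominated.
Opt10: not dominated.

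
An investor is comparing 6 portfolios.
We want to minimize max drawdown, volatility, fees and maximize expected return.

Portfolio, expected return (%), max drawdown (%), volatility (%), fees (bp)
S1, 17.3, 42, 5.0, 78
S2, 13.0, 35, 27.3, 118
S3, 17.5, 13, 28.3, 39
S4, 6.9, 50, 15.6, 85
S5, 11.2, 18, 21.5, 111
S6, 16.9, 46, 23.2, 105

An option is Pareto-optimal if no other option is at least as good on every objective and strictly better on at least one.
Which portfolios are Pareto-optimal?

S1, S2, S3, S5

S1: not dominated (best volatility).
S2: not dominated.
S3: not dominated (best expected return).
S4: dominated by S1 (expected return 17.3≥6.9, max drawdown 42≤50, volatility 5.0≤15.6, fees 78≤85).
S5: not dominated.
S6: dominated by S1 (expected return 17.3≥16.9, max drawdown 42≤46, volatility 5.0≤23.2, fees 78≤105).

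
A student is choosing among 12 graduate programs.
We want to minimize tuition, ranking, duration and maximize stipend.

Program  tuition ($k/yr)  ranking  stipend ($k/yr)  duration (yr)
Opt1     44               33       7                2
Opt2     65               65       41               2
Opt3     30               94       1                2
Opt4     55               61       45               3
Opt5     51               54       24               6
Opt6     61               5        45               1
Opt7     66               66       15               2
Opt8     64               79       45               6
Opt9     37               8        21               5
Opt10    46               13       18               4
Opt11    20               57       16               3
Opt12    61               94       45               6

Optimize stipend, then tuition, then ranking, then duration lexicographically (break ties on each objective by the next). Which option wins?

First maximize stipend: best is 45, kept {Opt4, Opt6, Opt8, Opt12}.
Then minimize tuition: best is 55, kept {Opt4}.

Opt4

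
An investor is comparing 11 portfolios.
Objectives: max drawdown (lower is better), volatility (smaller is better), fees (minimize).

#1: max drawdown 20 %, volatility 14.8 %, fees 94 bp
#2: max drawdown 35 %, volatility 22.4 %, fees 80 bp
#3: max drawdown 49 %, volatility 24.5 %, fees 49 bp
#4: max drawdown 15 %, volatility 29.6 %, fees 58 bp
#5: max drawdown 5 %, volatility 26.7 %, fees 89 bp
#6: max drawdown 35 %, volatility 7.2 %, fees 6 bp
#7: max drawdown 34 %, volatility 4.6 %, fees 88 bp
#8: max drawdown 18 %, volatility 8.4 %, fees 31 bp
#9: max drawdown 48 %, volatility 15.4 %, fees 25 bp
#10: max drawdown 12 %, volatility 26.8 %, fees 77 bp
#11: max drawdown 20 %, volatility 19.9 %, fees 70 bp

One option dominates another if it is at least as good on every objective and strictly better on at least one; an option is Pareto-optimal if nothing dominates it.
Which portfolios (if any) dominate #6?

#1: worse on volatility (14.8 vs 7.2).
#2: worse on volatility (22.4 vs 7.2).
#3: worse on max drawdown (49 vs 35).
#4: worse on volatility (29.6 vs 7.2).
#5: worse on volatility (26.7 vs 7.2).
#7: worse on fees (88 vs 6).
#8: worse on volatility (8.4 vs 7.2).
#9: worse on max drawdown (48 vs 35).
#10: worse on volatility (26.8 vs 7.2).
#11: worse on volatility (19.9 vs 7.2).
No option dominates #6.

none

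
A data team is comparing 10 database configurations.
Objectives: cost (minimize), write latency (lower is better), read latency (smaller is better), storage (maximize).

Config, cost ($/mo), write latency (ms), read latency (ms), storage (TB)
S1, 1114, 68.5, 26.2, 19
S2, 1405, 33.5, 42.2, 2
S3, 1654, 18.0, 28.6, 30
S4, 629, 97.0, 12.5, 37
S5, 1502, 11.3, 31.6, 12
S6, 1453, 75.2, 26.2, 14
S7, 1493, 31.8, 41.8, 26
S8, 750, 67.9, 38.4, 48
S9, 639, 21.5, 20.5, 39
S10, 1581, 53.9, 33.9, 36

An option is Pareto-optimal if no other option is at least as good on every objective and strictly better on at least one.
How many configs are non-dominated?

S1: dominated by S9 (cost 639≤1114, write latency 21.5≤68.5, read latency 20.5≤26.2, storage 39≥19).
S2: dominated by S9 (cost 639≤1405, write latency 21.5≤33.5, read latency 20.5≤42.2, storage 39≥2).
S3: not dominated.
S4: not dominated (best cost).
S5: not dominated (best write latency).
S6: dominated by S1 (cost 1114≤1453, write latency 68.5≤75.2, read latency 26.2≤26.2, storage 19≥14).
S7: dominated by S9 (cost 639≤1493, write latency 21.5≤31.8, read latency 20.5≤41.8, storage 39≥26).
S8: not dominated (best storage).
S9: not dominated.
S10: dominated by S9 (cost 639≤1581, write latency 21.5≤53.9, read latency 20.5≤33.9, storage 39≥36).
Pareto-optimal: S3, S4, S5, S8, S9 → 5.

5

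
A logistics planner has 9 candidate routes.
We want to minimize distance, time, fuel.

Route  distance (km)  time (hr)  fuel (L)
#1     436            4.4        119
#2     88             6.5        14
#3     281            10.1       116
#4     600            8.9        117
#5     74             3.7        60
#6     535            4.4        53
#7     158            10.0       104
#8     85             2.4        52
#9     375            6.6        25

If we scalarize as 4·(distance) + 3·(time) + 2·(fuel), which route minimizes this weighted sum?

#2

#1: 4·436 + 3·4.4 + 2·119 = 1995.2
#2: 4·88 + 3·6.5 + 2·14 = 399.5
#3: 4·281 + 3·10.1 + 2·116 = 1386.3
#4: 4·600 + 3·8.9 + 2·117 = 2660.7
#5: 4·74 + 3·3.7 + 2·60 = 427.1
#6: 4·535 + 3·4.4 + 2·53 = 2259.2
#7: 4·158 + 3·10.0 + 2·104 = 870.0
#8: 4·85 + 3·2.4 + 2·52 = 451.2
#9: 4·375 + 3·6.6 + 2·25 = 1569.8
Lowest: #2 at 399.5.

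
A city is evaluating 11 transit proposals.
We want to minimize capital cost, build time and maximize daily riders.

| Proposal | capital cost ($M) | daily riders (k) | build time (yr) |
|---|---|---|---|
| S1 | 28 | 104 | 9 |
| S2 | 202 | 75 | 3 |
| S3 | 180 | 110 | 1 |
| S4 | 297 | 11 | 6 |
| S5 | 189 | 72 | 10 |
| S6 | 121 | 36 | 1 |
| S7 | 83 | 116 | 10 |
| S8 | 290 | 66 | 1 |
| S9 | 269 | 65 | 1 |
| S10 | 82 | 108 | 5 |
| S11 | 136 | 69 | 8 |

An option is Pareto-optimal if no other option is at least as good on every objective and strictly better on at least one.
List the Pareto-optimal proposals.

S1: not dominated (best capital cost).
S2: dominated by S3 (capital cost 180≤202, daily riders 110≥75, build time 1≤3).
S3: not dominated.
S4: dominated by S2 (capital cost 202≤297, daily riders 75≥11, build time 3≤6).
S5: dominated by S1 (capital cost 28≤189, daily riders 104≥72, build time 9≤10).
S6: not dominated.
S7: not dominated (best daily riders).
S8: dominated by S3 (capital cost 180≤290, daily riders 110≥66, build time 1≤1).
S9: dominated by S3 (capital cost 180≤269, daily riders 110≥65, build time 1≤1).
S10: not dominated.
S11: dominated by S10 (capital cost 82≤136, daily riders 108≥69, build time 5≤8).

S1, S3, S6, S7, S10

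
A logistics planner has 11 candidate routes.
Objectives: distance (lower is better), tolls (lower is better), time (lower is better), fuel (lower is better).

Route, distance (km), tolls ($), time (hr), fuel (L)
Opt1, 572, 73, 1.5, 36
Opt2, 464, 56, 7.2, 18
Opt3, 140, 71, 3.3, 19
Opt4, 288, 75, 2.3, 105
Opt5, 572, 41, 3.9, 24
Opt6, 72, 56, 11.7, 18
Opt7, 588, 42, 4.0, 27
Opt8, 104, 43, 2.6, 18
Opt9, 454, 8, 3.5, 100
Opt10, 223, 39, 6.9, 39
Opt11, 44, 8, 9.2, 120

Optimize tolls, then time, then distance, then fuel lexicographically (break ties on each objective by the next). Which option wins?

Opt9

First minimize tolls: best is 8, kept {Opt9, Opt11}.
Then minimize time: best is 3.5, kept {Opt9}.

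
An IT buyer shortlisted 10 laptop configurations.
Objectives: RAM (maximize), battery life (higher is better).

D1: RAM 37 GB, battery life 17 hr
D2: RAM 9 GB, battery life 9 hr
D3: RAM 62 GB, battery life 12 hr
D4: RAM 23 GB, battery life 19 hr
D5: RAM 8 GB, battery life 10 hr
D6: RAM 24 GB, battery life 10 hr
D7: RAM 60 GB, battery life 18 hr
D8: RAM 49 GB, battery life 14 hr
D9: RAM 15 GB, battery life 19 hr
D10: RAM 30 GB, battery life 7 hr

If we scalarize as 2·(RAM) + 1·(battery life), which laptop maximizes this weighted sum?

D1: 2·37 + 1·17 = 91
D2: 2·9 + 1·9 = 27
D3: 2·62 + 1·12 = 136
D4: 2·23 + 1·19 = 65
D5: 2·8 + 1·10 = 26
D6: 2·24 + 1·10 = 58
D7: 2·60 + 1·18 = 138
D8: 2·49 + 1·14 = 112
D9: 2·15 + 1·19 = 49
D10: 2·30 + 1·7 = 67
Highest: D7 at 138.

D7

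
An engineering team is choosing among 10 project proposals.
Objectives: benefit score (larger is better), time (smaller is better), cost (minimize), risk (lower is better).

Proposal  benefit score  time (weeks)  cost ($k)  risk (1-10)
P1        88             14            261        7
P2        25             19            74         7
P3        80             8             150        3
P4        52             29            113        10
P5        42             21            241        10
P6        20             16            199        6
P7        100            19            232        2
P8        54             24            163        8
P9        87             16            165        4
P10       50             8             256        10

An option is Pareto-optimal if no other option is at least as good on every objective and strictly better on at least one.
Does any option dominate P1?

P2: worse on benefit score (25 vs 88).
P3: worse on benefit score (80 vs 88).
P4: worse on benefit score (52 vs 88).
P5: worse on benefit score (42 vs 88).
P6: worse on benefit score (20 vs 88).
P7: worse on time (19 vs 14).
P8: worse on benefit score (54 vs 88).
P9: worse on benefit score (87 vs 88).
P10: worse on benefit score (50 vs 88).
No option is at least as good as P1 on every objective and strictly better on one.

No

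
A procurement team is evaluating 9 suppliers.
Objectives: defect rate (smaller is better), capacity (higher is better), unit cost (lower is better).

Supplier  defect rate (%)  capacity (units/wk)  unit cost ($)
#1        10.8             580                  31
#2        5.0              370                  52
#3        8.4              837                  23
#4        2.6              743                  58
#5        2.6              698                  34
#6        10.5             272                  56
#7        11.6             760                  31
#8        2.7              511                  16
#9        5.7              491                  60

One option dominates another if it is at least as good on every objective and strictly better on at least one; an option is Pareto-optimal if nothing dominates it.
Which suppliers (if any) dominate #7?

#3: defect rate 8.4≤11.6, capacity 837≥760, unit cost 23≤31 — dominates #7.
Others (#1, #2, #4, #5, #6, #8, #9) are each worse than #7 on at least one objective.

#3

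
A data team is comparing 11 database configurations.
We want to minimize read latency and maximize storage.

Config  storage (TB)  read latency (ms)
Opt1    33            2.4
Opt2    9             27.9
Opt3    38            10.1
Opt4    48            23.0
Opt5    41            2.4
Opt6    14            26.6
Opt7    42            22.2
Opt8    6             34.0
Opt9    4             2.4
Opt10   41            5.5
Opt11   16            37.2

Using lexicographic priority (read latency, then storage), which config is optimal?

First minimize read latency: best is 2.4, kept {Opt1, Opt5, Opt9}.
Then maximize storage: best is 41, kept {Opt5}.

Opt5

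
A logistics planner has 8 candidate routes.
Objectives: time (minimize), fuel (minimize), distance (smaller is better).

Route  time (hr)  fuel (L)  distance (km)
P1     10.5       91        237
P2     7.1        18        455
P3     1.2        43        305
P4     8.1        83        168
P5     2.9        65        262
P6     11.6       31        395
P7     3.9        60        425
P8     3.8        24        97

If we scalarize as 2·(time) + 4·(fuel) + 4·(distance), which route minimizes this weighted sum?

P1: 2·10.5 + 4·91 + 4·237 = 1333.0
P2: 2·7.1 + 4·18 + 4·455 = 1906.2
P3: 2·1.2 + 4·43 + 4·305 = 1394.4
P4: 2·8.1 + 4·83 + 4·168 = 1020.2
P5: 2·2.9 + 4·65 + 4·262 = 1313.8
P6: 2·11.6 + 4·31 + 4·395 = 1727.2
P7: 2·3.9 + 4·60 + 4·425 = 1947.8
P8: 2·3.8 + 4·24 + 4·97 = 491.6
Lowest: P8 at 491.6.

P8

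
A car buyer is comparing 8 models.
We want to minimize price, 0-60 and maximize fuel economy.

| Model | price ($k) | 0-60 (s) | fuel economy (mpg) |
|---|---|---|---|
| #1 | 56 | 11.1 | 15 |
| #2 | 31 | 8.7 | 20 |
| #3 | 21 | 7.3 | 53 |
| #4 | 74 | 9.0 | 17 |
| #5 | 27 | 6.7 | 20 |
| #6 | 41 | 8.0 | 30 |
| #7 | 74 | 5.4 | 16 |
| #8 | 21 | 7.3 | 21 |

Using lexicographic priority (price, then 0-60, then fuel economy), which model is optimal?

First minimize price: best is 21, kept {#3, #8}.
Then minimize 0-60: best is 7.3, kept {#3, #8}.
Then maximize fuel economy: best is 53, kept {#3}.

#3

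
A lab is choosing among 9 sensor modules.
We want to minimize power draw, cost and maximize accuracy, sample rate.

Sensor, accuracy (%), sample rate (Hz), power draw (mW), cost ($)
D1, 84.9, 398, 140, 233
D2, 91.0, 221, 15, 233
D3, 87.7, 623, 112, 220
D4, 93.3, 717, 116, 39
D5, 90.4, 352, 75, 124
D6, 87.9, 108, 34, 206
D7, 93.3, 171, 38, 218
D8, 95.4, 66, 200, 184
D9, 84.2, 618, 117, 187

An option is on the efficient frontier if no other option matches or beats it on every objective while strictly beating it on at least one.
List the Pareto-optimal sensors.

D2, D3, D4, D5, D6, D7, D8

D1: dominated by D3 (accuracy 87.7≥84.9, sample rate 623≥398, power draw 112≤140, cost 220≤233).
D2: not dominated (best power draw).
D3: not dominated.
D4: not dominated (best sample rate).
D5: not dominated.
D6: not dominated.
D7: not dominated.
D8: not dominated (best accuracy).
D9: dominated by D4 (accuracy 93.3≥84.2, sample rate 717≥618, power draw 116≤117, cost 39≤187).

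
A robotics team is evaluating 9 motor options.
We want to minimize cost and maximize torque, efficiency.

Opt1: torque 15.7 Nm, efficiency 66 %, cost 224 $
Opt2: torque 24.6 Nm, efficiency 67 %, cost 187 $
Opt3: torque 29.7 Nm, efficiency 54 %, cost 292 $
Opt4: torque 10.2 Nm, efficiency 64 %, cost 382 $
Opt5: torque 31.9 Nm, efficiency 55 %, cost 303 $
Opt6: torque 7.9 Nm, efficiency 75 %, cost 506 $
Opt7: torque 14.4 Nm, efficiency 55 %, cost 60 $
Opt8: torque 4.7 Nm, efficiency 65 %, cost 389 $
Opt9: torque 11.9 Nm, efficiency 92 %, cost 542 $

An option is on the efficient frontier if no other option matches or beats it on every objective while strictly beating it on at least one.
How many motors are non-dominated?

6

Opt1: dominated by Opt2 (torque 24.6≥15.7, efficiency 67≥66, cost 187≤224).
Opt2: not dominated.
Opt3: not dominated.
Opt4: dominated by Opt1 (torque 15.7≥10.2, efficiency 66≥64, cost 224≤382).
Opt5: not dominated (best torque).
Opt6: not dominated.
Opt7: not dominated (best cost).
Opt8: dominated by Opt1 (torque 15.7≥4.7, efficiency 66≥65, cost 224≤389).
Opt9: not dominated (best efficiency).
Pareto-optimal: Opt2, Opt3, Opt5, Opt6, Opt7, Opt9 → 6.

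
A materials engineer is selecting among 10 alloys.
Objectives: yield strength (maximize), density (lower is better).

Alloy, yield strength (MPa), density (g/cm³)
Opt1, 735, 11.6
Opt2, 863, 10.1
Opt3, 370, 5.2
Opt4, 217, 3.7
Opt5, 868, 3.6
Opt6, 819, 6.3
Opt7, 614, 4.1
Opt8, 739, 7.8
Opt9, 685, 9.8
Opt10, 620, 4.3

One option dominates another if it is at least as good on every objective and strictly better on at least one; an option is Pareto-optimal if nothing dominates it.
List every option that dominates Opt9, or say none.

Opt5, Opt6, Opt8

Opt5: yield strength 868≥685, density 3.6≤9.8 — dominates Opt9.
Opt6: yield strength 819≥685, density 6.3≤9.8 — dominates Opt9.
Opt8: yield strength 739≥685, density 7.8≤9.8 — dominates Opt9.
Others (Opt1, Opt2, Opt3, Opt4, Opt7, Opt10) are each worse than Opt9 on at least one objective.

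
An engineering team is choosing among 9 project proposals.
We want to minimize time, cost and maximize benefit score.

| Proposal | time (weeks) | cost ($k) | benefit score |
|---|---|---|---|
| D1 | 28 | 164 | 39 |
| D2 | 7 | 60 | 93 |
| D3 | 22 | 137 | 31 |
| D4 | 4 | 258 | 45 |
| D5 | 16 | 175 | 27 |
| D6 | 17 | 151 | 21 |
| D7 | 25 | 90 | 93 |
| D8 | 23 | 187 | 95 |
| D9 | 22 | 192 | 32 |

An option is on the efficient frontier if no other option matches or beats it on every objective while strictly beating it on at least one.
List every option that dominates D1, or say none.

D2, D7

D2: time 7≤28, cost 60≤164, benefit score 93≥39 — dominates D1.
D7: time 25≤28, cost 90≤164, benefit score 93≥39 — dominates D1.
Others (D3, D4, D5, D6, D8, D9) are each worse than D1 on at least one objective.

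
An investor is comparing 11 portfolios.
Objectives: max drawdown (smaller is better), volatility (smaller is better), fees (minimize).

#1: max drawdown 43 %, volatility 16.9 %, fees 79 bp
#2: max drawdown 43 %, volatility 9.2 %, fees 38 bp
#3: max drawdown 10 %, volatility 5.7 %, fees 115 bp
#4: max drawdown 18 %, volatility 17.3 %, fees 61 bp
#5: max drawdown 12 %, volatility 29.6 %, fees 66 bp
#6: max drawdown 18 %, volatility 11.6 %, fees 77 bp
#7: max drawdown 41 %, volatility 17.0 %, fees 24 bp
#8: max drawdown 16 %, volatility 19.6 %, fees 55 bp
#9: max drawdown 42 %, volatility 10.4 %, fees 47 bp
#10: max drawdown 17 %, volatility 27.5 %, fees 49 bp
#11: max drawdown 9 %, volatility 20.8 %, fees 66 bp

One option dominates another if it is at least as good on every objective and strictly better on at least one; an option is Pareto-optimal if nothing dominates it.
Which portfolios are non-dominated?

#2, #3, #4, #6, #7, #8, #9, #10, #11

#1: dominated by #2 (max drawdown 43≤43, volatility 9.2≤16.9, fees 38≤79).
#2: not dominated.
#3: not dominated (best volatility).
#4: not dominated.
#5: dominated by #11 (max drawdown 9≤12, volatility 20.8≤29.6, fees 66≤66).
#6: not dominated.
#7: not dominated (best fees).
#8: not dominated.
#9: not dominated.
#10: not dominated.
#11: not dominated (best max drawdown).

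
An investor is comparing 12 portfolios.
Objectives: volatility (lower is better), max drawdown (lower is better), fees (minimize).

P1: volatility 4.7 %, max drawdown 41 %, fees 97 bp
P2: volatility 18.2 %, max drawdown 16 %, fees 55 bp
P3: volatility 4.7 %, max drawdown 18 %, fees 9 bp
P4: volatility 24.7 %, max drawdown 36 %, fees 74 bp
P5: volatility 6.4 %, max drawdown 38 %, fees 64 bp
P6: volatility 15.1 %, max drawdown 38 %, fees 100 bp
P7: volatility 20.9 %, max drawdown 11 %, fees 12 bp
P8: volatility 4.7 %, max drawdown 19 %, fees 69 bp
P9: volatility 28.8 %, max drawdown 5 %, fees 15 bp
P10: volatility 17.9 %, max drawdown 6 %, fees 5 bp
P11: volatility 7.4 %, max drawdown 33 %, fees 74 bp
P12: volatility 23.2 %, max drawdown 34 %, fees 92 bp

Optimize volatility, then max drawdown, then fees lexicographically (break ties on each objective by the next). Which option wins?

P3

First minimize volatility: best is 4.7, kept {P1, P3, P8}.
Then minimize max drawdown: best is 18, kept {P3}.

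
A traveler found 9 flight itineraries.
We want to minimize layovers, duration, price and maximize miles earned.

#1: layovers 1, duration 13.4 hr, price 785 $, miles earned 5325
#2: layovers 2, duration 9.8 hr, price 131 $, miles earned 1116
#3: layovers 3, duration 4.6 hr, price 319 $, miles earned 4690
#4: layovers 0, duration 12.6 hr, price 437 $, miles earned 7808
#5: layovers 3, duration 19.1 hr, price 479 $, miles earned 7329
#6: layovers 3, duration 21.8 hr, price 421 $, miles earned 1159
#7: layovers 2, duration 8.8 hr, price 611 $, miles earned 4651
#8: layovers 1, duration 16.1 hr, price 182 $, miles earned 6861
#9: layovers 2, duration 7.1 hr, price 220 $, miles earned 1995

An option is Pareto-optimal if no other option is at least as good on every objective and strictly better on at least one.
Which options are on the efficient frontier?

#1: dominated by #4 (layovers 0≤1, duration 12.6≤13.4, price 437≤785, miles earned 7808≥5325).
#2: not dominated (best price).
#3: not dominated (best duration).
#4: not dominated (best layovers).
#5: dominated by #4 (layovers 0≤3, duration 12.6≤19.1, price 437≤479, miles earned 7808≥7329).
#6: dominated by #3 (layovers 3≤3, duration 4.6≤21.8, price 319≤421, miles earned 4690≥1159).
#7: not dominated.
#8: not dominated.
#9: not dominated.

#2, #3, #4, #7, #8, #9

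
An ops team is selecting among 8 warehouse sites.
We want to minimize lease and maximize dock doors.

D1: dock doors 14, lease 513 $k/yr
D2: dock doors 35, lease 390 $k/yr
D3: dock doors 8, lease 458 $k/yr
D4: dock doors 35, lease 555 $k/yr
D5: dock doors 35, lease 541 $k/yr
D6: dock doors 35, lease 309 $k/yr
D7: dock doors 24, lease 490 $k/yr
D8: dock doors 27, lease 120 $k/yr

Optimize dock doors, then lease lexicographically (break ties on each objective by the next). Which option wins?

D6

First maximize dock doors: best is 35, kept {D2, D4, D5, D6}.
Then minimize lease: best is 309, kept {D6}.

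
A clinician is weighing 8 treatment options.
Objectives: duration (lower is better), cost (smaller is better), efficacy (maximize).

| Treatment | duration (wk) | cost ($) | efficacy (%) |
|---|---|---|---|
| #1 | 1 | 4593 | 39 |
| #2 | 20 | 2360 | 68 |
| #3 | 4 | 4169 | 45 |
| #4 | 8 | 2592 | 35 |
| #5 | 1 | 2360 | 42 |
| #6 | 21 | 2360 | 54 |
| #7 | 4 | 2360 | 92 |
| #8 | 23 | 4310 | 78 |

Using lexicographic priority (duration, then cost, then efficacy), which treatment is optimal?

First minimize duration: best is 1, kept {#1, #5}.
Then minimize cost: best is 2360, kept {#5}.

#5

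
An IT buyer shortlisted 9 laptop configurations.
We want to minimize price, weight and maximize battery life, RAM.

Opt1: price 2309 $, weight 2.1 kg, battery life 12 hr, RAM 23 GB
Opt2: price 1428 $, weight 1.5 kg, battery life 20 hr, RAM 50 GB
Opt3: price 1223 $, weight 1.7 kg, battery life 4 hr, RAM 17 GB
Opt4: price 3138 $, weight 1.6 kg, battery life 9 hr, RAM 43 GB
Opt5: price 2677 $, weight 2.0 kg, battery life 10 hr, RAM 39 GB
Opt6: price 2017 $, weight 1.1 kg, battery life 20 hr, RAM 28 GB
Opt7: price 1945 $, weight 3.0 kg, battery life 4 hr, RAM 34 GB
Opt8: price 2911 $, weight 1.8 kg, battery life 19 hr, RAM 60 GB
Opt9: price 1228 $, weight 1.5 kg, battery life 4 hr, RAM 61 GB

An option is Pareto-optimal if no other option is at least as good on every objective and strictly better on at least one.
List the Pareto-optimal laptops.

Opt1: dominated by Opt2 (price 1428≤2309, weight 1.5≤2.1, battery life 20≥12, RAM 50≥23).
Opt2: not dominated.
Opt3: not dominated (best price).
Opt4: dominated by Opt2 (price 1428≤3138, weight 1.5≤1.6, battery life 20≥9, RAM 50≥43).
Opt5: dominated by Opt2 (price 1428≤2677, weight 1.5≤2.0, battery life 20≥10, RAM 50≥39).
Opt6: not dominated (best weight).
Opt7: dominated by Opt2 (price 1428≤1945, weight 1.5≤3.0, battery life 20≥4, RAM 50≥34).
Opt8: not dominated.
Opt9: not dominated (best RAM).

Opt2, Opt3, Opt6, Opt8, Opt9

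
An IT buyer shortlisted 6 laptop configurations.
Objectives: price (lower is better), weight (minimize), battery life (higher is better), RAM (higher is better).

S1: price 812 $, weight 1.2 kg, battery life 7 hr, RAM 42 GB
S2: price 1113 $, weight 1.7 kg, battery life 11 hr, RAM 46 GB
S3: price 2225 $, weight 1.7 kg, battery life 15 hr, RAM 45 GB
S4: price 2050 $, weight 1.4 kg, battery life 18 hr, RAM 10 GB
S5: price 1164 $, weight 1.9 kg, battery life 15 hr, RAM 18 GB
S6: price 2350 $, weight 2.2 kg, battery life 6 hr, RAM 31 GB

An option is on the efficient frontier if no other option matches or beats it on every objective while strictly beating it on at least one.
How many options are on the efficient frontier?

S1: not dominated (best price).
S2: not dominated (best RAM).
S3: not dominated.
S4: not dominated (best battery life).
S5: not dominated.
S6: dominated by S1 (price 812≤2350, weight 1.2≤2.2, battery life 7≥6, RAM 42≥31).
Pareto-optimal: S1, S2, S3, S4, S5 → 5.

5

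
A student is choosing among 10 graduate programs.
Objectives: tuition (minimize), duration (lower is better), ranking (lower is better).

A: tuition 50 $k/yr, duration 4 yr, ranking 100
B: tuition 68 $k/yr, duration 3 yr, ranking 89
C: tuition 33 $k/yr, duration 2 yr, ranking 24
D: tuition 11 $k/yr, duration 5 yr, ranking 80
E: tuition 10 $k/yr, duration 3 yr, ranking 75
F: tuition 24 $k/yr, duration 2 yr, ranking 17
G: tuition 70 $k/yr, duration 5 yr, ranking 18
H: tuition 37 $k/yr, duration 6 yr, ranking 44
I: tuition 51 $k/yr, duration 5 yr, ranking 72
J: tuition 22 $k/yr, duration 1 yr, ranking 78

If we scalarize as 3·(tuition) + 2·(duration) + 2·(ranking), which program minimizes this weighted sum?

F

A: 3·50 + 2·4 + 2·100 = 358
B: 3·68 + 2·3 + 2·89 = 388
C: 3·33 + 2·2 + 2·24 = 151
D: 3·11 + 2·5 + 2·80 = 203
E: 3·10 + 2·3 + 2·75 = 186
F: 3·24 + 2·2 + 2·17 = 110
G: 3·70 + 2·5 + 2·18 = 256
H: 3·37 + 2·6 + 2·44 = 211
I: 3·51 + 2·5 + 2·72 = 307
J: 3·22 + 2·1 + 2·78 = 224
Lowest: F at 110.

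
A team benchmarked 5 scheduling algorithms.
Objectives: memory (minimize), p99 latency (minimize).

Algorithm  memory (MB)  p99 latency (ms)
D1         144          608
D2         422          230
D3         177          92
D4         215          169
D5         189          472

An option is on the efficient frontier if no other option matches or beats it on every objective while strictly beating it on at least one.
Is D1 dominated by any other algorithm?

D2: worse on memory (422 vs 144).
D3: worse on memory (177 vs 144).
D4: worse on memory (215 vs 144).
D5: worse on memory (189 vs 144).
No option is at least as good as D1 on every objective and strictly better on one.

No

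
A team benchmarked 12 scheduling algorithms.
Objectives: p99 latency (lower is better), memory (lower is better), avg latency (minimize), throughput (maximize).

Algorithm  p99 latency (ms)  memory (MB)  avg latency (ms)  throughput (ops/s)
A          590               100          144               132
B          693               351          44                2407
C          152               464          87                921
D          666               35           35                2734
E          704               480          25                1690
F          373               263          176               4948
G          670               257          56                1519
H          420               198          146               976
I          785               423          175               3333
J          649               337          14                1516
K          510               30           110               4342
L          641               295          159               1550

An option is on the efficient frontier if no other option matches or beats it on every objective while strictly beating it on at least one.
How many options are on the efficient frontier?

7

A: dominated by K (p99 latency 510≤590, memory 30≤100, avg latency 110≤144, throughput 4342≥132).
B: dominated by D (p99 latency 666≤693, memory 35≤351, avg latency 35≤44, throughput 2734≥2407).
C: not dominated (best p99 latency).
D: not dominated.
E: not dominated.
F: not dominated (best throughput).
G: dominated by D (p99 latency 666≤670, memory 35≤257, avg latency 35≤56, throughput 2734≥1519).
H: not dominated.
I: dominated by K (p99 latency 510≤785, memory 30≤423, avg latency 110≤175, throughput 4342≥3333).
J: not dominated (best avg latency).
K: not dominated (best memory).
L: dominated by K (p99 latency 510≤641, memory 30≤295, avg latency 110≤159, throughput 4342≥1550).
Pareto-optimal: C, D, E, F, H, J, K → 7.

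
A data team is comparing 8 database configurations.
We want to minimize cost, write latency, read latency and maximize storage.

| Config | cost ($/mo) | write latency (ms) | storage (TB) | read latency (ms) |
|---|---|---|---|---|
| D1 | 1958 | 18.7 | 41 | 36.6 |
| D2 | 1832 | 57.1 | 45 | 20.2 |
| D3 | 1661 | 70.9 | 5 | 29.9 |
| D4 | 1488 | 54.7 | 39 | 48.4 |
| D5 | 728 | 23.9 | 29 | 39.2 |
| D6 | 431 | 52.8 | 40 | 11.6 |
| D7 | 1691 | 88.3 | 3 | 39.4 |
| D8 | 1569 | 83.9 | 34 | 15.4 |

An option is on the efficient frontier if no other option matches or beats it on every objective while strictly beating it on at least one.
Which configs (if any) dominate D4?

D6

D6: cost 431≤1488, write latency 52.8≤54.7, storage 40≥39, read latency 11.6≤48.4 — dominates D4.
Others (D1, D2, D3, D5, D7, D8) are each worse than D4 on at least one objective.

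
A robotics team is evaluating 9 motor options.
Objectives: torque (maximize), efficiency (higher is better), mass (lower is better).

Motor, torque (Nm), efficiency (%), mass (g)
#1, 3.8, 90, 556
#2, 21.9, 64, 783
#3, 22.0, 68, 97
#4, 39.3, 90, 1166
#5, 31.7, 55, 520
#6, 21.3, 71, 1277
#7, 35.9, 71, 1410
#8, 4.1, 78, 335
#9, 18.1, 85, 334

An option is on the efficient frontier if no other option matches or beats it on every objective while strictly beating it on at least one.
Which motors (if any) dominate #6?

#4: torque 39.3≥21.3, efficiency 90≥71, mass 1166≤1277 — dominates #6.
Others (#1, #2, #3, #5, #7, #8, #9) are each worse than #6 on at least one objective.

#4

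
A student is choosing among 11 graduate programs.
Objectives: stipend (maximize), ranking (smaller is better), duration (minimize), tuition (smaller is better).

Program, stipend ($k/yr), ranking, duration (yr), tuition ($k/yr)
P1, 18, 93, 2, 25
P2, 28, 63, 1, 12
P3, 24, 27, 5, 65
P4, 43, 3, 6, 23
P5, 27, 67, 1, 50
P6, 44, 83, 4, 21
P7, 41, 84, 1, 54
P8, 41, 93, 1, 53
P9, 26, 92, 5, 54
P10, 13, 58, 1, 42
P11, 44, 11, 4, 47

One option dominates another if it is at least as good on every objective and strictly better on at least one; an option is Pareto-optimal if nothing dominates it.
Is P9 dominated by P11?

P11 vs P9: stipend 44≥26, ranking 11≤92, duration 4≤5, tuition 47≤54 — P11 is at least as good on every objective with at least one strict improvement.

Yes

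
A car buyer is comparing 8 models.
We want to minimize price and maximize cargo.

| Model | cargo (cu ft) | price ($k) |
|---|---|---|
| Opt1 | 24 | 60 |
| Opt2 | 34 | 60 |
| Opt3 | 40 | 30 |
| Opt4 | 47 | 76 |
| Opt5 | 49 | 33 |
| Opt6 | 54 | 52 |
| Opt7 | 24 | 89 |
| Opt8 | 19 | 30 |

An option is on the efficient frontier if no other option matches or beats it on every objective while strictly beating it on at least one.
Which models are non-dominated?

Opt3, Opt5, Opt6

Opt1: dominated by Opt2 (cargo 34≥24, price 60≤60).
Opt2: dominated by Opt3 (cargo 40≥34, price 30≤60).
Opt3: not dominated.
Opt4: dominated by Opt5 (cargo 49≥47, price 33≤76).
Opt5: not dominated.
Opt6: not dominated (best cargo).
Opt7: dominated by Opt1 (cargo 24≥24, price 60≤89).
Opt8: dominated by Opt3 (cargo 40≥19, price 30≤30).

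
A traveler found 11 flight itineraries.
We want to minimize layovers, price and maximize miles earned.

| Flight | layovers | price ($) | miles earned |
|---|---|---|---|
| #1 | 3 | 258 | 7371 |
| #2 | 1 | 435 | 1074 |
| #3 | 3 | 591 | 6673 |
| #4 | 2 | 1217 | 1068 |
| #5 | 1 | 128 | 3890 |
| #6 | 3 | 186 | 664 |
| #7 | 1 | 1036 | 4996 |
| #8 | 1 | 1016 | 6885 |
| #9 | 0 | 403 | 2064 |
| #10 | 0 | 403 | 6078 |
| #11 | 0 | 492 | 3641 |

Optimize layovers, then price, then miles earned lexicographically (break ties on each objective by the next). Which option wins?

#10

First minimize layovers: best is 0, kept {#9, #10, #11}.
Then minimize price: best is 403, kept {#9, #10}.
Then maximize miles earned: best is 6078, kept {#10}.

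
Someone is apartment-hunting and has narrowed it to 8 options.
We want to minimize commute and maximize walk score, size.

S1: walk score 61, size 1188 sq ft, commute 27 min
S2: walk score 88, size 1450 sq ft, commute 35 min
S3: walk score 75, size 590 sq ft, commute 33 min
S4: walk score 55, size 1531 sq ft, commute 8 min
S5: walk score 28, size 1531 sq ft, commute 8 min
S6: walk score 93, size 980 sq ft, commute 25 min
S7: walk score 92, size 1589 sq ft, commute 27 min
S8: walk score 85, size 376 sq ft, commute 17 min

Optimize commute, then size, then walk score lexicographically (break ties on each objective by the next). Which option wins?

First minimize commute: best is 8, kept {S4, S5}.
Then maximize size: best is 1531, kept {S4, S5}.
Then maximize walk score: best is 55, kept {S4}.

S4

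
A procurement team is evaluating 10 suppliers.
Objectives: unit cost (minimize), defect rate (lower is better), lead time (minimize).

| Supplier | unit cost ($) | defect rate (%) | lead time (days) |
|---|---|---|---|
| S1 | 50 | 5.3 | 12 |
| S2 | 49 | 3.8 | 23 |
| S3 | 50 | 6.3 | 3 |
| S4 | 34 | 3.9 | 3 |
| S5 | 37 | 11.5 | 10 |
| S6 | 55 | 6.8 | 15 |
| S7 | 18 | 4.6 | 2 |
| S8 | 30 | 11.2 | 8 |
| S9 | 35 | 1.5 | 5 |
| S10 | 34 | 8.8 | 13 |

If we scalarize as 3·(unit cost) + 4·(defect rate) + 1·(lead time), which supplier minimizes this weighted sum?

S7

S1: 3·50 + 4·5.3 + 1·12 = 183.2
S2: 3·49 + 4·3.8 + 1·23 = 185.2
S3: 3·50 + 4·6.3 + 1·3 = 178.2
S4: 3·34 + 4·3.9 + 1·3 = 120.6
S5: 3·37 + 4·11.5 + 1·10 = 167.0
S6: 3·55 + 4·6.8 + 1·15 = 207.2
S7: 3·18 + 4·4.6 + 1·2 = 74.4
S8: 3·30 + 4·11.2 + 1·8 = 142.8
S9: 3·35 + 4·1.5 + 1·5 = 116.0
S10: 3·34 + 4·8.8 + 1·13 = 150.2
Lowest: S7 at 74.4.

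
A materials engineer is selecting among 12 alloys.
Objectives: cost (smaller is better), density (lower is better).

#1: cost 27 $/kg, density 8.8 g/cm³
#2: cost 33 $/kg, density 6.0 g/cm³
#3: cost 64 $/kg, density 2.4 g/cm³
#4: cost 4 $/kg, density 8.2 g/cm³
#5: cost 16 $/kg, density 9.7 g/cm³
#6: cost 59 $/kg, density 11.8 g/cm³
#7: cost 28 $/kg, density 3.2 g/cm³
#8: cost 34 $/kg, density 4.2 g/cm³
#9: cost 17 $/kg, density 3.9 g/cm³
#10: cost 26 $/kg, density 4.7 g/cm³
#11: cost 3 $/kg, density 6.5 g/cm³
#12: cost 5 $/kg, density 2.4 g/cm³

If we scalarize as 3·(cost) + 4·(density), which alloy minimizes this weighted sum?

#1: 3·27 + 4·8.8 = 116.2
#2: 3·33 + 4·6.0 = 123.0
#3: 3·64 + 4·2.4 = 201.6
#4: 3·4 + 4·8.2 = 44.8
#5: 3·16 + 4·9.7 = 86.8
#6: 3·59 + 4·11.8 = 224.2
#7: 3·28 + 4·3.2 = 96.8
#8: 3·34 + 4·4.2 = 118.8
#9: 3·17 + 4·3.9 = 66.6
#10: 3·26 + 4·4.7 = 96.8
#11: 3·3 + 4·6.5 = 35.0
#12: 3·5 + 4·2.4 = 24.6
Lowest: #12 at 24.6.

#12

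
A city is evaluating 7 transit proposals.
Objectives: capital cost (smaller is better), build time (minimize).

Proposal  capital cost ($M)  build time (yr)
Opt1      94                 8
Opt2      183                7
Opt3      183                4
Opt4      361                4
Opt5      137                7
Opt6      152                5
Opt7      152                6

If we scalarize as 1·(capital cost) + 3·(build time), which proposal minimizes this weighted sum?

Opt1: 1·94 + 3·8 = 118
Opt2: 1·183 + 3·7 = 204
Opt3: 1·183 + 3·4 = 195
Opt4: 1·361 + 3·4 = 373
Opt5: 1·137 + 3·7 = 158
Opt6: 1·152 + 3·5 = 167
Opt7: 1·152 + 3·6 = 170
Lowest: Opt1 at 118.

Opt1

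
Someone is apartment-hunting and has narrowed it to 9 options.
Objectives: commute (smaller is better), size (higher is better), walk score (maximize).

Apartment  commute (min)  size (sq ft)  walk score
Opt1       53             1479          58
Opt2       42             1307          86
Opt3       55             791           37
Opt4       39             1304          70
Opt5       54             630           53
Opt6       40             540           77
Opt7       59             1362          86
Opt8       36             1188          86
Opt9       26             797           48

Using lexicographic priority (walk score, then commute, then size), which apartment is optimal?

First maximize walk score: best is 86, kept {Opt2, Opt7, Opt8}.
Then minimize commute: best is 36, kept {Opt8}.

Opt8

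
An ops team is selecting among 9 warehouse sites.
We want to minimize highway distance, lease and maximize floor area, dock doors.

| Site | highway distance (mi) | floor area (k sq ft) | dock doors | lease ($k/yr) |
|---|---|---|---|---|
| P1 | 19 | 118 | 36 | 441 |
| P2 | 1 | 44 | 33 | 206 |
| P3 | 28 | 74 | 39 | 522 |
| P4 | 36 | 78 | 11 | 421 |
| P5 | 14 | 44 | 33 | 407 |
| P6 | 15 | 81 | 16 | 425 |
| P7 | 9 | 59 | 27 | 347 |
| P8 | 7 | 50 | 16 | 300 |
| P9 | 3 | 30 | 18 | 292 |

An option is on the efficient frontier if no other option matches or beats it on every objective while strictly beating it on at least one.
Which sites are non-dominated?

P1: not dominated (best floor area).
P2: not dominated (best highway distance).
P3: not dominated (best dock doors).
P4: not dominated.
P5: dominated by P2 (highway distance 1≤14, floor area 44≥44, dock doors 33≥33, lease 206≤407).
P6: not dominated.
P7: not dominated.
P8: not dominated.
P9: dominated by P2 (highway distance 1≤3, floor area 44≥30, dock doors 33≥18, lease 206≤292).

P1, P2, P3, P4, P6, P7, P8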